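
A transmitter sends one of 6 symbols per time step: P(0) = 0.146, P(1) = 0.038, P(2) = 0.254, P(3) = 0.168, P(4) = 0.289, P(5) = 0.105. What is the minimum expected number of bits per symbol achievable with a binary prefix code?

Repeatedly combine the two least-probable nodes; the expected code length is the sum of the merged weights.
merge 19/500 + 21/200 → 143/1000
merge 143/1000 + 73/500 → 289/1000
merge 21/125 + 127/500 → 211/500
merge 289/1000 + 289/1000 → 289/500
merge 211/500 + 289/500 → 1
L = 143/1000 + 289/1000 + 211/500 + 289/500 + 1 = 304/125 = 2.432 bits/symbol.

2.432 bits/symbol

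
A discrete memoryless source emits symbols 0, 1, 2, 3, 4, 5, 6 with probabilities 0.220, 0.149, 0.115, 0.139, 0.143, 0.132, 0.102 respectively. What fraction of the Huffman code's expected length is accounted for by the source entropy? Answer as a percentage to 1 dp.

99.5%

Entropy H = −Σ p log₂ p ≈ 2.7672 bits.
Huffman merges: 51/500+23/200→217/1000; 33/250+139/1000→271/1000; 143/1000+149/1000→73/250; 217/1000+11/50→437/1000; 271/1000+73/250→563/1000; 437/1000+563/1000→1. L = 139/50 ≈ 2.7800.
Efficiency = H/L = 2.7672/2.7800 = 99.5%.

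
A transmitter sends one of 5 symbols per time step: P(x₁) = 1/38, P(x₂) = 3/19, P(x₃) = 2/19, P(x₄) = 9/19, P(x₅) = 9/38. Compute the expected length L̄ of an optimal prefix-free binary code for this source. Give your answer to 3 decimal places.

Repeatedly combine the two least-probable nodes; the expected code length is the sum of the merged weights.
merge 1/38 + 2/19 → 5/38
merge 5/38 + 3/19 → 11/38
merge 9/38 + 11/38 → 10/19
merge 9/19 + 10/19 → 1
L = 5/38 + 11/38 + 10/19 + 1 = 37/19 ≈ 1.947 bits/symbol.

1.947 bits/symbol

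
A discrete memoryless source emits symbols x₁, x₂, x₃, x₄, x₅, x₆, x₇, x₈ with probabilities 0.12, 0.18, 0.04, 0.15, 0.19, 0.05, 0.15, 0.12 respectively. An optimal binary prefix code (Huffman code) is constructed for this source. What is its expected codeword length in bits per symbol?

2.9 bits/symbol

Repeatedly combine the two least-probable nodes; the expected code length is the sum of the merged weights.
merge 1/25 + 1/20 → 9/100
merge 9/100 + 3/25 → 21/100
merge 3/25 + 3/20 → 27/100
merge 3/20 + 9/50 → 33/100
merge 19/100 + 21/100 → 2/5
merge 27/100 + 33/100 → 3/5
merge 2/5 + 3/5 → 1
L = 9/100 + 21/100 + 27/100 + 33/100 + 2/5 + 3/5 + 1 = 29/10 = 2.9 bits/symbol.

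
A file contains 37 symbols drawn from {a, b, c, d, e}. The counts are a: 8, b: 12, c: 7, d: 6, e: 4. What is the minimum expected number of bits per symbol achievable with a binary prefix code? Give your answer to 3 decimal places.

Probabilities are the counts divided by 37.
Repeatedly combine the two least-probable nodes; the expected code length is the sum of the merged weights.
merge 4/37 + 6/37 → 10/37
merge 7/37 + 8/37 → 15/37
merge 10/37 + 12/37 → 22/37
merge 15/37 + 22/37 → 1
L = 10/37 + 15/37 + 22/37 + 1 = 84/37 ≈ 2.270 bits/symbol.

2.270 bits/symbol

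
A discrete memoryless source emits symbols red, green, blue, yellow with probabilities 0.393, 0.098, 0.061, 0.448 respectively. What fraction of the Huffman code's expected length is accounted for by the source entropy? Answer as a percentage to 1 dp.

94.9%

Entropy H = −Σ p log₂ p ≈ 1.6230 bits.
Huffman merges: 61/1000+49/500→159/1000; 159/1000+393/1000→69/125; 56/125+69/125→1. L = 1711/1000 ≈ 1.7110.
Efficiency = H/L = 1.6230/1.7110 = 94.9%.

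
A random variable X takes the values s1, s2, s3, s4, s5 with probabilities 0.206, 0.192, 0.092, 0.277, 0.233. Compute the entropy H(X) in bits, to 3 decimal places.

H = −Σ pᵢ log₂ pᵢ.
−0.206·log₂(0.206) = 0.4695
−0.192·log₂(0.192) = 0.4571
−0.092·log₂(0.092) = 0.3167
−0.277·log₂(0.277) = 0.5130
−0.233·log₂(0.233) = 0.4897
Sum ≈ 2.2460 → 2.246 bits.

2.246 bits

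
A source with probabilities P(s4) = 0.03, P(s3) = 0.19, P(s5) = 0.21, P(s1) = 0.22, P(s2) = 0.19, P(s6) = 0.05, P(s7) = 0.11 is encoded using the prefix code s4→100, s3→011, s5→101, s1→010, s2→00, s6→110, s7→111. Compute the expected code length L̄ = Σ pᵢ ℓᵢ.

2.81 bits/symbol

L̄ = Σ pᵢ·ℓᵢ = 0.03·3 + 0.19·3 + 0.21·3 + 0.22·3 + 0.19·2 + 0.05·3 + 0.11·3 = 2.81 bits/symbol.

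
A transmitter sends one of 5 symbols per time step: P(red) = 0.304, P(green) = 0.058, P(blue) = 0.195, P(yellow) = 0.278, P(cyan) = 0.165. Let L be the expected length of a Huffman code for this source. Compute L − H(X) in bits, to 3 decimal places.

Entropy H = −Σ p log₂ p ≈ 2.1627 bits.
Huffman merges: 29/500+33/200→223/1000; 39/200+223/1000→209/500; 139/500+38/125→291/500; 209/500+291/500→1. L = 2223/1000 ≈ 2.2230.
L − H = 2.2230 − 2.1627 = 0.060 bits.

0.060 bits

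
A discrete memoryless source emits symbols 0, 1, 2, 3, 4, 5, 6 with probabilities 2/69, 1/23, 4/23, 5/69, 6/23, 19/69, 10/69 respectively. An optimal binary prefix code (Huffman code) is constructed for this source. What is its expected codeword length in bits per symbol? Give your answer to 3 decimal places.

Repeatedly combine the two least-probable nodes; the expected code length is the sum of the merged weights.
merge 2/69 + 1/23 → 5/69
merge 5/69 + 5/69 → 10/69
merge 10/69 + 10/69 → 20/69
merge 4/23 + 6/23 → 10/23
merge 19/69 + 20/69 → 13/23
merge 10/23 + 13/23 → 1
L = 5/69 + 10/69 + 20/69 + 10/23 + 13/23 + 1 = 173/69 ≈ 2.507 bits/symbol.

2.507 bits/symbol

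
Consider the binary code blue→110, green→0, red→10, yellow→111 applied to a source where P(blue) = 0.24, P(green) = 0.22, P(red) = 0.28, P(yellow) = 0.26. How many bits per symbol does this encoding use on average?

L̄ = Σ pᵢ·ℓᵢ = 0.24·3 + 0.22·1 + 0.28·2 + 0.26·3 = 2.28 bits/symbol.

2.28 bits/symbol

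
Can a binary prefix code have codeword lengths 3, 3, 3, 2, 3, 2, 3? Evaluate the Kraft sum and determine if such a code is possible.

1.125; no

With common denominator 2^3 = 8: Σ 2^(−ℓᵢ) = 1/8 + 1/8 + 1/8 + 2/8 + 1/8 + 2/8 + 1/8 = 9/8 = 1.125.
Kraft's inequality requires Σ ≤ 1; here Σ = 1.125 > 1, so no such prefix code exists.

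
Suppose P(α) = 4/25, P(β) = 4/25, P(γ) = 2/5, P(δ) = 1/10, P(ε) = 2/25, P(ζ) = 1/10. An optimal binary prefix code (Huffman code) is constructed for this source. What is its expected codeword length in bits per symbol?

Repeatedly combine the two least-probable nodes; the expected code length is the sum of the merged weights.
merge 2/25 + 1/10 → 9/50
merge 1/10 + 4/25 → 13/50
merge 4/25 + 9/50 → 17/50
merge 13/50 + 17/50 → 3/5
merge 2/5 + 3/5 → 1
L = 9/50 + 13/50 + 17/50 + 3/5 + 1 = 119/50 = 2.38 bits/symbol.

2.38 bits/symbol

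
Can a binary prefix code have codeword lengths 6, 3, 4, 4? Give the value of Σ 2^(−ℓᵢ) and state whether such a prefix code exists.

0.265625; yes

With common denominator 2^6 = 64: Σ 2^(−ℓᵢ) = 1/64 + 8/64 + 4/64 + 4/64 = 17/64 = 0.265625.
Kraft's inequality requires Σ ≤ 1; here Σ = 0.265625 ≤ 1, so such a prefix code exists.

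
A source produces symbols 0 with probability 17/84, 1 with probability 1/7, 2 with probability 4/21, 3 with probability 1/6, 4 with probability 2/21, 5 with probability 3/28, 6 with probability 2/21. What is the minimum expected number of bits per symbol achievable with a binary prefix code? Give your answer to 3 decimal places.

2.798 bits/symbol

Repeatedly combine the two least-probable nodes; the expected code length is the sum of the merged weights.
merge 2/21 + 2/21 → 4/21
merge 3/28 + 1/7 → 1/4
merge 1/6 + 4/21 → 5/14
merge 4/21 + 17/84 → 11/28
merge 1/4 + 5/14 → 17/28
merge 11/28 + 17/28 → 1
L = 4/21 + 1/4 + 5/14 + 11/28 + 17/28 + 1 = 235/84 ≈ 2.798 bits/symbol.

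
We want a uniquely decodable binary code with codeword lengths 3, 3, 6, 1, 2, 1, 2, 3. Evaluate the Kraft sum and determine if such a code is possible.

1.890625; no

With common denominator 2^6 = 64: Σ 2^(−ℓᵢ) = 8/64 + 8/64 + 1/64 + 32/64 + 16/64 + 32/64 + 16/64 + 8/64 = 121/64 = 1.890625.
Kraft's inequality requires Σ ≤ 1; here Σ = 1.890625 > 1, so no such prefix code exists.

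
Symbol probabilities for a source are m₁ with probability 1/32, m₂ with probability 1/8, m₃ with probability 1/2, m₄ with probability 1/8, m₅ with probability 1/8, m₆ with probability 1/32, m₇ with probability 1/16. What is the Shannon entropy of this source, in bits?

2.1875 bits

Each probability is a power of 1/2, so log₂(1/p) is an integer.
H = Σ p·log₂(1/p) = 1/32·5 + 1/8·3 + 1/2·1 + 1/8·3 + 1/8·3 + 1/32·5 + 1/16·4 = 2.1875 bits.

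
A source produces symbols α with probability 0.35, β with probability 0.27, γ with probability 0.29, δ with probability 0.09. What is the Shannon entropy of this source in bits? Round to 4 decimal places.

H = −Σ pᵢ log₂ pᵢ.
−0.35·log₂(0.35) = 0.5301
−0.27·log₂(0.27) = 0.5100
−0.29·log₂(0.29) = 0.5179
−0.09·log₂(0.09) = 0.3127
Sum ≈ 1.8707 → 1.8707 bits.

1.8707 bits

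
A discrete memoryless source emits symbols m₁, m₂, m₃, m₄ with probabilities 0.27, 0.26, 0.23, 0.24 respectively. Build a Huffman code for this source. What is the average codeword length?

2 bits/symbol

Repeatedly combine the two least-probable nodes; the expected code length is the sum of the merged weights.
merge 23/100 + 6/25 → 47/100
merge 13/50 + 27/100 → 53/100
merge 47/100 + 53/100 → 1
L = 47/100 + 53/100 + 1 = 2 bits/symbol.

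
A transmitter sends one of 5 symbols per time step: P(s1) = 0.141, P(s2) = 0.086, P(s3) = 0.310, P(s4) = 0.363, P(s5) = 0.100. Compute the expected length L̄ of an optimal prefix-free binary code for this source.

Repeatedly combine the two least-probable nodes; the expected code length is the sum of the merged weights.
merge 43/500 + 1/10 → 93/500
merge 141/1000 + 93/500 → 327/1000
merge 31/100 + 327/1000 → 637/1000
merge 363/1000 + 637/1000 → 1
L = 93/500 + 327/1000 + 637/1000 + 1 = 43/20 = 2.15 bits/symbol.

2.15 bits/symbol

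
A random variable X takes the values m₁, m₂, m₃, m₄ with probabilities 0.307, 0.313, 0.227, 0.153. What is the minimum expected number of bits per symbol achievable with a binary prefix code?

Repeatedly combine the two least-probable nodes; the expected code length is the sum of the merged weights.
merge 153/1000 + 227/1000 → 19/50
merge 307/1000 + 313/1000 → 31/50
merge 19/50 + 31/50 → 1
L = 19/50 + 31/50 + 1 = 2 bits/symbol.

2 bits/symbol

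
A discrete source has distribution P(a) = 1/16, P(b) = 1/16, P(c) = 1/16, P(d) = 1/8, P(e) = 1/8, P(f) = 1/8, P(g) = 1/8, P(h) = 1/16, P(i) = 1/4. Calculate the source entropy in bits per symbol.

3 bits

Each probability is a power of 1/2, so log₂(1/p) is an integer.
H = Σ p·log₂(1/p) = 1/16·4 + 1/16·4 + 1/16·4 + 1/8·3 + 1/8·3 + 1/8·3 + 1/8·3 + 1/16·4 + 1/4·2 = 3 bits.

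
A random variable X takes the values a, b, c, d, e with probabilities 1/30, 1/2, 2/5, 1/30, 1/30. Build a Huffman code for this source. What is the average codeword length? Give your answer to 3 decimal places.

1.667 bits/symbol

Repeatedly combine the two least-probable nodes; the expected code length is the sum of the merged weights.
merge 1/30 + 1/30 → 1/15
merge 1/30 + 1/15 → 1/10
merge 1/10 + 2/5 → 1/2
merge 1/2 + 1/2 → 1
L = 1/15 + 1/10 + 1/2 + 1 = 5/3 ≈ 1.667 bits/symbol.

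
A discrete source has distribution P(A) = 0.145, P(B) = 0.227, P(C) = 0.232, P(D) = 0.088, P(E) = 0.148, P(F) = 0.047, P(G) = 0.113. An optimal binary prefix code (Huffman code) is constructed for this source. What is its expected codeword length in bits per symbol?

2.676 bits/symbol

Repeatedly combine the two least-probable nodes; the expected code length is the sum of the merged weights.
merge 47/1000 + 11/125 → 27/200
merge 113/1000 + 27/200 → 31/125
merge 29/200 + 37/250 → 293/1000
merge 227/1000 + 29/125 → 459/1000
merge 31/125 + 293/1000 → 541/1000
merge 459/1000 + 541/1000 → 1
L = 27/200 + 31/125 + 293/1000 + 459/1000 + 541/1000 + 1 = 669/250 = 2.676 bits/symbol.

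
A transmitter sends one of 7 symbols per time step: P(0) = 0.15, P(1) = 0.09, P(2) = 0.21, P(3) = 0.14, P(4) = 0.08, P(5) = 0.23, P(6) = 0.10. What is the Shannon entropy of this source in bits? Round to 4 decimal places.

H = −Σ pᵢ log₂ pᵢ.
−0.15·log₂(0.15) = 0.4105
−0.09·log₂(0.09) = 0.3127
−0.21·log₂(0.21) = 0.4728
−0.14·log₂(0.14) = 0.3971
−0.08·log₂(0.08) = 0.2915
−0.23·log₂(0.23) = 0.4877
−0.10·log₂(0.10) = 0.3322
Sum ≈ 2.7045 → 2.7045 bits.

2.7045 bits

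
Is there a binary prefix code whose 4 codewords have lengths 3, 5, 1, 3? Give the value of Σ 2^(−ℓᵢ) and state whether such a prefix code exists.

With common denominator 2^5 = 32: Σ 2^(−ℓᵢ) = 4/32 + 1/32 + 16/32 + 4/32 = 25/32 = 0.78125.
Kraft's inequality requires Σ ≤ 1; here Σ = 0.78125 ≤ 1, so such a prefix code exists.

0.78125; yes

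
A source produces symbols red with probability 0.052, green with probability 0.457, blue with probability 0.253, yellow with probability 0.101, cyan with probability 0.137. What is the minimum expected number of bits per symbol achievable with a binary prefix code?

Repeatedly combine the two least-probable nodes; the expected code length is the sum of the merged weights.
merge 13/250 + 101/1000 → 153/1000
merge 137/1000 + 153/1000 → 29/100
merge 253/1000 + 29/100 → 543/1000
merge 457/1000 + 543/1000 → 1
L = 153/1000 + 29/100 + 543/1000 + 1 = 993/500 = 1.986 bits/symbol.

1.986 bits/symbol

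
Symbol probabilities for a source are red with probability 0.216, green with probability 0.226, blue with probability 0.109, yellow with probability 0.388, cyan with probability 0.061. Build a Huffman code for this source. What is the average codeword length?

2.168 bits/symbol

Repeatedly combine the two least-probable nodes; the expected code length is the sum of the merged weights.
merge 61/1000 + 109/1000 → 17/100
merge 17/100 + 27/125 → 193/500
merge 113/500 + 193/500 → 153/250
merge 97/250 + 153/250 → 1
L = 17/100 + 193/500 + 153/250 + 1 = 271/125 = 2.168 bits/symbol.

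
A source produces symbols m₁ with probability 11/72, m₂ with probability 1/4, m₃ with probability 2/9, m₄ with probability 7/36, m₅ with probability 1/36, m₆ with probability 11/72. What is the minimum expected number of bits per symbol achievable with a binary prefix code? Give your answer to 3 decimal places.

Repeatedly combine the two least-probable nodes; the expected code length is the sum of the merged weights.
merge 1/36 + 11/72 → 13/72
merge 11/72 + 13/72 → 1/3
merge 7/36 + 2/9 → 5/12
merge 1/4 + 1/3 → 7/12
merge 5/12 + 7/12 → 1
L = 13/72 + 1/3 + 5/12 + 7/12 + 1 = 181/72 ≈ 2.514 bits/symbol.

2.514 bits/symbol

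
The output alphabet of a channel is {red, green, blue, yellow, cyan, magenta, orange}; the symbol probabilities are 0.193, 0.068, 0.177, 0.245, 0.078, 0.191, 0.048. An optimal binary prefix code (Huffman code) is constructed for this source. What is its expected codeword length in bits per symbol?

Repeatedly combine the two least-probable nodes; the expected code length is the sum of the merged weights.
merge 6/125 + 17/250 → 29/250
merge 39/500 + 29/250 → 97/500
merge 177/1000 + 191/1000 → 46/125
merge 193/1000 + 97/500 → 387/1000
merge 49/200 + 46/125 → 613/1000
merge 387/1000 + 613/1000 → 1
L = 29/250 + 97/500 + 46/125 + 387/1000 + 613/1000 + 1 = 1339/500 = 2.678 bits/symbol.

2.678 bits/symbol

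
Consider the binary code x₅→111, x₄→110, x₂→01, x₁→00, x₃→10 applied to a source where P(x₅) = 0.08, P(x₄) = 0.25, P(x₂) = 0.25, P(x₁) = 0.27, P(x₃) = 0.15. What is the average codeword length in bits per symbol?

2.33 bits/symbol

L̄ = Σ pᵢ·ℓᵢ = 0.08·3 + 0.25·3 + 0.25·2 + 0.27·2 + 0.15·2 = 2.33 bits/symbol.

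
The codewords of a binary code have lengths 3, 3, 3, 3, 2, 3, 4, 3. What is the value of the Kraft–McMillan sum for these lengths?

With common denominator 2^4 = 16: Σ 2^(−ℓᵢ) = 2/16 + 2/16 + 2/16 + 2/16 + 4/16 + 2/16 + 1/16 + 2/16 = 17/16 = 1.0625.

1.0625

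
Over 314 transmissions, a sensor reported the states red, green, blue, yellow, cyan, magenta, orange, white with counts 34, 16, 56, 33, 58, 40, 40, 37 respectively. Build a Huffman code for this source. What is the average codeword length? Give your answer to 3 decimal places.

Probabilities are the counts divided by 314.
Repeatedly combine the two least-probable nodes; the expected code length is the sum of the merged weights.
merge 8/157 + 33/314 → 49/314
merge 17/157 + 37/314 → 71/314
merge 20/157 + 20/157 → 40/157
merge 49/314 + 28/157 → 105/314
merge 29/157 + 71/314 → 129/314
merge 40/157 + 105/314 → 185/314
merge 129/314 + 185/314 → 1
L = 49/314 + 71/314 + 40/157 + 105/314 + 129/314 + 185/314 + 1 = 933/314 ≈ 2.971 bits/symbol.

2.971 bits/symbol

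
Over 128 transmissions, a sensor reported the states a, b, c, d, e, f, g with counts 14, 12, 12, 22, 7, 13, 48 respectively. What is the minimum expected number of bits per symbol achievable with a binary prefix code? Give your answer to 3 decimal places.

2.594 bits/symbol

Probabilities are the counts divided by 128.
Repeatedly combine the two least-probable nodes; the expected code length is the sum of the merged weights.
merge 7/128 + 3/32 → 19/128
merge 3/32 + 13/128 → 25/128
merge 7/64 + 19/128 → 33/128
merge 11/64 + 25/128 → 47/128
merge 33/128 + 47/128 → 5/8
merge 3/8 + 5/8 → 1
L = 19/128 + 25/128 + 33/128 + 47/128 + 5/8 + 1 = 83/32 ≈ 2.594 bits/symbol.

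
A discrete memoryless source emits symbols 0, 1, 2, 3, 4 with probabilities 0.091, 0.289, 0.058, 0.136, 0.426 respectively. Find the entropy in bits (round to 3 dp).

1.986 bits

H = −Σ pᵢ log₂ pᵢ.
−0.091·log₂(0.091) = 0.3147
−0.289·log₂(0.289) = 0.5176
−0.058·log₂(0.058) = 0.2383
−0.136·log₂(0.136) = 0.3915
−0.426·log₂(0.426) = 0.5244
Sum ≈ 1.9864 → 1.986 bits.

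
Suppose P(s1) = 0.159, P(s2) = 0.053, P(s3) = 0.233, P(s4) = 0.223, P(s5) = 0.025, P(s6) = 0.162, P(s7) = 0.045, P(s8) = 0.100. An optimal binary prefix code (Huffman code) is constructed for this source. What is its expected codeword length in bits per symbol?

2.737 bits/symbol

Repeatedly combine the two least-probable nodes; the expected code length is the sum of the merged weights.
merge 1/40 + 9/200 → 7/100
merge 53/1000 + 7/100 → 123/1000
merge 1/10 + 123/1000 → 223/1000
merge 159/1000 + 81/500 → 321/1000
merge 223/1000 + 223/1000 → 223/500
merge 233/1000 + 321/1000 → 277/500
merge 223/500 + 277/500 → 1
L = 7/100 + 123/1000 + 223/1000 + 321/1000 + 223/500 + 277/500 + 1 = 2737/1000 = 2.737 bits/symbol.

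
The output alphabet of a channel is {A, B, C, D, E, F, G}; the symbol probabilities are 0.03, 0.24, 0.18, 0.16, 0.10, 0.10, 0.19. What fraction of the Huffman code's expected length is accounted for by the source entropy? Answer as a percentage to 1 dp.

Entropy H = −Σ p log₂ p ≈ 2.6338 bits.
Huffman merges: 3/100+1/10→13/100; 1/10+13/100→23/100; 4/25+9/50→17/50; 19/100+23/100→21/50; 6/25+17/50→29/50; 21/50+29/50→1. L = 27/10 ≈ 2.7000.
Efficiency = H/L = 2.6338/2.7000 = 97.5%.

97.5%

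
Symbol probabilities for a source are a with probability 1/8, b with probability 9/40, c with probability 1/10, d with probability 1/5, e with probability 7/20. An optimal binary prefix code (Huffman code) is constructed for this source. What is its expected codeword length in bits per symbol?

Repeatedly combine the two least-probable nodes; the expected code length is the sum of the merged weights.
merge 1/10 + 1/8 → 9/40
merge 1/5 + 9/40 → 17/40
merge 9/40 + 7/20 → 23/40
merge 17/40 + 23/40 → 1
L = 9/40 + 17/40 + 23/40 + 1 = 89/40 = 2.225 bits/symbol.

2.225 bits/symbol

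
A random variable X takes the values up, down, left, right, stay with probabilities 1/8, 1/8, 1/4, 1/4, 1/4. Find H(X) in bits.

Each probability is a power of 1/2, so log₂(1/p) is an integer.
H = Σ p·log₂(1/p) = 1/8·3 + 1/8·3 + 1/4·2 + 1/4·2 + 1/4·2 = 2.25 bits.

2.25 bits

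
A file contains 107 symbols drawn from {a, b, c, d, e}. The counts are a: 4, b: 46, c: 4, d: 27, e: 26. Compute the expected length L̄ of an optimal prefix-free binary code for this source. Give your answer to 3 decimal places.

1.963 bits/symbol

Probabilities are the counts divided by 107.
Repeatedly combine the two least-probable nodes; the expected code length is the sum of the merged weights.
merge 4/107 + 4/107 → 8/107
merge 8/107 + 26/107 → 34/107
merge 27/107 + 34/107 → 61/107
merge 46/107 + 61/107 → 1
L = 8/107 + 34/107 + 61/107 + 1 = 210/107 ≈ 1.963 bits/symbol.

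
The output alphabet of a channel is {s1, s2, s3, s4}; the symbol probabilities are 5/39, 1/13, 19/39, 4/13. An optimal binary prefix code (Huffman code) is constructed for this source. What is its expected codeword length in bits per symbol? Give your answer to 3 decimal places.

Repeatedly combine the two least-probable nodes; the expected code length is the sum of the merged weights.
merge 1/13 + 5/39 → 8/39
merge 8/39 + 4/13 → 20/39
merge 19/39 + 20/39 → 1
L = 8/39 + 20/39 + 1 = 67/39 ≈ 1.718 bits/symbol.

1.718 bits/symbol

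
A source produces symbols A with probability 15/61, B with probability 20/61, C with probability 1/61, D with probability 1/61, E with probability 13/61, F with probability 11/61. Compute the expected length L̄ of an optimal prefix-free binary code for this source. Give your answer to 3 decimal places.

Repeatedly combine the two least-probable nodes; the expected code length is the sum of the merged weights.
merge 1/61 + 1/61 → 2/61
merge 2/61 + 11/61 → 13/61
merge 13/61 + 13/61 → 26/61
merge 15/61 + 20/61 → 35/61
merge 26/61 + 35/61 → 1
L = 2/61 + 13/61 + 26/61 + 35/61 + 1 = 137/61 ≈ 2.246 bits/symbol.

2.246 bits/symbol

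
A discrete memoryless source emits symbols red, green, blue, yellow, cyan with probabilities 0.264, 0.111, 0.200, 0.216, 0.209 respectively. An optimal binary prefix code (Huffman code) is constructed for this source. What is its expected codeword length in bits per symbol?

2.311 bits/symbol

Repeatedly combine the two least-probable nodes; the expected code length is the sum of the merged weights.
merge 111/1000 + 1/5 → 311/1000
merge 209/1000 + 27/125 → 17/40
merge 33/125 + 311/1000 → 23/40
merge 17/40 + 23/40 → 1
L = 311/1000 + 17/40 + 23/40 + 1 = 2311/1000 = 2.311 bits/symbol.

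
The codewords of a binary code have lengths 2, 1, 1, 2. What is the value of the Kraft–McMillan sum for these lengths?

1.5

With common denominator 2^2 = 4: Σ 2^(−ℓᵢ) = 1/4 + 2/4 + 2/4 + 1/4 = 6/4 = 1.5.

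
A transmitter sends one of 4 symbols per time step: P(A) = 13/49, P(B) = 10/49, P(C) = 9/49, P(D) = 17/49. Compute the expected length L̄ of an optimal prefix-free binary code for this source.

2 bits/symbol

Repeatedly combine the two least-probable nodes; the expected code length is the sum of the merged weights.
merge 9/49 + 10/49 → 19/49
merge 13/49 + 17/49 → 30/49
merge 19/49 + 30/49 → 1
L = 19/49 + 30/49 + 1 = 2 bits/symbol.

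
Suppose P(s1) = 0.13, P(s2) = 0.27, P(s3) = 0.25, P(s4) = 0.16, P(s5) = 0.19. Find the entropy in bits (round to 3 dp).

H = −Σ pᵢ log₂ pᵢ.
−0.13·log₂(0.13) = 0.3826
−0.27·log₂(0.27) = 0.5100
−0.25·log₂(0.25) = 0.5000
−0.16·log₂(0.16) = 0.4230
−0.19·log₂(0.19) = 0.4552
Sum ≈ 2.2709 → 2.271 bits.

2.271 bits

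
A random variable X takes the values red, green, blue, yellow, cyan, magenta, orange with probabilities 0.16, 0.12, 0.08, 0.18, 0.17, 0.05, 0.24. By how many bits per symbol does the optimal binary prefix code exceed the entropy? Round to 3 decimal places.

0.038 bits

Entropy H = −Σ p log₂ p ≈ 2.6717 bits.
Huffman merges: 1/20+2/25→13/100; 3/25+13/100→1/4; 4/25+17/100→33/100; 9/50+6/25→21/50; 1/4+33/100→29/50; 21/50+29/50→1. L = 271/100 ≈ 2.7100.
L − H = 2.7100 − 2.6717 = 0.038 bits.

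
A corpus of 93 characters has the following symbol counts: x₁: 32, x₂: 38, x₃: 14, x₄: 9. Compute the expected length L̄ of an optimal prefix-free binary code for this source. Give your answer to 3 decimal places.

1.839 bits/symbol

Probabilities are the counts divided by 93.
Repeatedly combine the two least-probable nodes; the expected code length is the sum of the merged weights.
merge 3/31 + 14/93 → 23/93
merge 23/93 + 32/93 → 55/93
merge 38/93 + 55/93 → 1
L = 23/93 + 55/93 + 1 = 57/31 ≈ 1.839 bits/symbol.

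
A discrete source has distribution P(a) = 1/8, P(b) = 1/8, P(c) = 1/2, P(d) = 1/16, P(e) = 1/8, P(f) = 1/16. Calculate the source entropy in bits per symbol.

Each probability is a power of 1/2, so log₂(1/p) is an integer.
H = Σ p·log₂(1/p) = 1/8·3 + 1/8·3 + 1/2·1 + 1/16·4 + 1/8·3 + 1/16·4 = 2.125 bits.

2.125 bits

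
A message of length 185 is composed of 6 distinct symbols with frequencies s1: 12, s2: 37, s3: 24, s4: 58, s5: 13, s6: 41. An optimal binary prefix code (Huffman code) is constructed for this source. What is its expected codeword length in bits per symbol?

Probabilities are the counts divided by 185.
Repeatedly combine the two least-probable nodes; the expected code length is the sum of the merged weights.
merge 12/185 + 13/185 → 5/37
merge 24/185 + 5/37 → 49/185
merge 1/5 + 41/185 → 78/185
merge 49/185 + 58/185 → 107/185
merge 78/185 + 107/185 → 1
L = 5/37 + 49/185 + 78/185 + 107/185 + 1 = 12/5 = 2.4 bits/symbol.

2.4 bits/symbol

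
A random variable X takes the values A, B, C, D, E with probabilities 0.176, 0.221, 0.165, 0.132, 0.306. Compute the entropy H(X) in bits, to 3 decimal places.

H = −Σ pᵢ log₂ pᵢ.
−0.176·log₂(0.176) = 0.4411
−0.221·log₂(0.221) = 0.4813
−0.165·log₂(0.165) = 0.4289
−0.132·log₂(0.132) = 0.3856
−0.306·log₂(0.306) = 0.5228
Sum ≈ 2.2597 → 2.260 bits.

2.260 bits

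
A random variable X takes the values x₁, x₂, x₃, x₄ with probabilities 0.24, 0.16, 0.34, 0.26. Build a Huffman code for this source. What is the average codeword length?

Repeatedly combine the two least-probable nodes; the expected code length is the sum of the merged weights.
merge 4/25 + 6/25 → 2/5
merge 13/50 + 17/50 → 3/5
merge 2/5 + 3/5 → 1
L = 2/5 + 3/5 + 1 = 2 bits/symbol.

2 bits/symbol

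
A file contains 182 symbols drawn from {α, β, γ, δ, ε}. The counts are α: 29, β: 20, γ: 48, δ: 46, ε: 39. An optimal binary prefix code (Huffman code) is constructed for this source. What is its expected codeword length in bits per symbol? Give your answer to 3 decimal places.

Probabilities are the counts divided by 182.
Repeatedly combine the two least-probable nodes; the expected code length is the sum of the merged weights.
merge 10/91 + 29/182 → 7/26
merge 3/14 + 23/91 → 85/182
merge 24/91 + 7/26 → 97/182
merge 85/182 + 97/182 → 1
L = 7/26 + 85/182 + 97/182 + 1 = 59/26 ≈ 2.269 bits/symbol.

2.269 bits/symbol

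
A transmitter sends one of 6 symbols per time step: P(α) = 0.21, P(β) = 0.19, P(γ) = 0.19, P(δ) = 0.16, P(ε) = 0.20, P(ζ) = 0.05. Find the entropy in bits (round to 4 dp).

2.4868 bits

H = −Σ pᵢ log₂ pᵢ.
−0.21·log₂(0.21) = 0.4728
−0.19·log₂(0.19) = 0.4552
−0.19·log₂(0.19) = 0.4552
−0.16·log₂(0.16) = 0.4230
−0.20·log₂(0.20) = 0.4644
−0.05·log₂(0.05) = 0.2161
Sum ≈ 2.4868 → 2.4868 bits.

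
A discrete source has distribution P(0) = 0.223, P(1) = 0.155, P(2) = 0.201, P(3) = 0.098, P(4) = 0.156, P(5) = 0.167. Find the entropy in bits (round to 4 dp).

2.5427 bits

H = −Σ pᵢ log₂ pᵢ.
−0.223·log₂(0.223) = 0.4828
−0.155·log₂(0.155) = 0.4169
−0.201·log₂(0.201) = 0.4653
−0.098·log₂(0.098) = 0.3284
−0.156·log₂(0.156) = 0.4181
−0.167·log₂(0.167) = 0.4312
Sum ≈ 2.5427 → 2.5427 bits.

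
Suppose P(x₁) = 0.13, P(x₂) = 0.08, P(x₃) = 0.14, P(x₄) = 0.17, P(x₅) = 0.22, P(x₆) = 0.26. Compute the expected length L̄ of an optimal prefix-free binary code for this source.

2.52 bits/symbol

Repeatedly combine the two least-probable nodes; the expected code length is the sum of the merged weights.
merge 2/25 + 13/100 → 21/100
merge 7/50 + 17/100 → 31/100
merge 21/100 + 11/50 → 43/100
merge 13/50 + 31/100 → 57/100
merge 43/100 + 57/100 → 1
L = 21/100 + 31/100 + 43/100 + 57/100 + 1 = 63/25 = 2.52 bits/symbol.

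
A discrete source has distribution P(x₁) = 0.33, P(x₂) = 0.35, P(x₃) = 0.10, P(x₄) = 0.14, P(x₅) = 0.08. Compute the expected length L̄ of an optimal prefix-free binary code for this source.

Repeatedly combine the two least-probable nodes; the expected code length is the sum of the merged weights.
merge 2/25 + 1/10 → 9/50
merge 7/50 + 9/50 → 8/25
merge 8/25 + 33/100 → 13/20
merge 7/20 + 13/20 → 1
L = 9/50 + 8/25 + 13/20 + 1 = 43/20 = 2.15 bits/symbol.

2.15 bits/symbol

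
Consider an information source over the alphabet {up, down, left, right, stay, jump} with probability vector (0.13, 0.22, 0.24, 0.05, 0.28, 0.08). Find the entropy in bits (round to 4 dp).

H = −Σ pᵢ log₂ pᵢ.
−0.13·log₂(0.13) = 0.3826
−0.22·log₂(0.22) = 0.4806
−0.24·log₂(0.24) = 0.4941
−0.05·log₂(0.05) = 0.2161
−0.28·log₂(0.28) = 0.5142
−0.08·log₂(0.08) = 0.2915
Sum ≈ 2.3792 → 2.3792 bits.

2.3792 bits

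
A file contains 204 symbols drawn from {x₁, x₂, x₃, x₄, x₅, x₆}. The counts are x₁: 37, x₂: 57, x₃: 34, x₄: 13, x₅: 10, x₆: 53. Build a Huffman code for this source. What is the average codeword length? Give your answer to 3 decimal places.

Probabilities are the counts divided by 204.
Repeatedly combine the two least-probable nodes; the expected code length is the sum of the merged weights.
merge 5/102 + 13/204 → 23/204
merge 23/204 + 1/6 → 19/68
merge 37/204 + 53/204 → 15/34
merge 19/68 + 19/68 → 19/34
merge 15/34 + 19/34 → 1
L = 23/204 + 19/68 + 15/34 + 19/34 + 1 = 122/51 ≈ 2.392 bits/symbol.

2.392 bits/symbol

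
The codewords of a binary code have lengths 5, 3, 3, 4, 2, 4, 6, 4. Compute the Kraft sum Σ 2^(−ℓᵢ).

With common denominator 2^6 = 64: Σ 2^(−ℓᵢ) = 2/64 + 8/64 + 8/64 + 4/64 + 16/64 + 4/64 + 1/64 + 4/64 = 47/64 = 0.734375.

0.734375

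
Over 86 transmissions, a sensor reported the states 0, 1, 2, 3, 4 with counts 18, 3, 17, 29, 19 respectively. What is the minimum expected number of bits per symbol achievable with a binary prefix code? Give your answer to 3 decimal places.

2.233 bits/symbol

Probabilities are the counts divided by 86.
Repeatedly combine the two least-probable nodes; the expected code length is the sum of the merged weights.
merge 3/86 + 17/86 → 10/43
merge 9/43 + 19/86 → 37/86
merge 10/43 + 29/86 → 49/86
merge 37/86 + 49/86 → 1
L = 10/43 + 37/86 + 49/86 + 1 = 96/43 ≈ 2.233 bits/symbol.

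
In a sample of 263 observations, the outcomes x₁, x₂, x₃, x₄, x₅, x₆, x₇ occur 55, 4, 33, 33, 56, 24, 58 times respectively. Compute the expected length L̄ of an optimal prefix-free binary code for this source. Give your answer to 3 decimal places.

Probabilities are the counts divided by 263.
Repeatedly combine the two least-probable nodes; the expected code length is the sum of the merged weights.
merge 4/263 + 24/263 → 28/263
merge 28/263 + 33/263 → 61/263
merge 33/263 + 55/263 → 88/263
merge 56/263 + 58/263 → 114/263
merge 61/263 + 88/263 → 149/263
merge 114/263 + 149/263 → 1
L = 28/263 + 61/263 + 88/263 + 114/263 + 149/263 + 1 = 703/263 ≈ 2.673 bits/symbol.

2.673 bits/symbol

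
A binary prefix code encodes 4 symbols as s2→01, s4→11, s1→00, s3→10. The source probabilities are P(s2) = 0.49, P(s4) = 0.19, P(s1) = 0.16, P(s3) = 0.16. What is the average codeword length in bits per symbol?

L̄ = Σ pᵢ·ℓᵢ = 0.49·2 + 0.19·2 + 0.16·2 + 0.16·2 = 2 bits/symbol.

2 bits/symbol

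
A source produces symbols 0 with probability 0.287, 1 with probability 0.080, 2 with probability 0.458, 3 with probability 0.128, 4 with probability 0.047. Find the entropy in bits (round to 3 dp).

H = −Σ pᵢ log₂ pᵢ.
−0.287·log₂(0.287) = 0.5169
−0.080·log₂(0.080) = 0.2915
−0.458·log₂(0.458) = 0.5160
−0.128·log₂(0.128) = 0.3796
−0.047·log₂(0.047) = 0.2073
Sum ≈ 1.9113 → 1.911 bits.

1.911 bits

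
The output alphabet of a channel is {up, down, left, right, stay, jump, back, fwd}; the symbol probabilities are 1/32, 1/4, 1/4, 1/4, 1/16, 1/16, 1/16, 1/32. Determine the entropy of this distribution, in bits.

2.5625 bits

Each probability is a power of 1/2, so log₂(1/p) is an integer.
H = Σ p·log₂(1/p) = 1/32·5 + 1/4·2 + 1/4·2 + 1/4·2 + 1/16·4 + 1/16·4 + 1/16·4 + 1/32·5 = 2.5625 bits.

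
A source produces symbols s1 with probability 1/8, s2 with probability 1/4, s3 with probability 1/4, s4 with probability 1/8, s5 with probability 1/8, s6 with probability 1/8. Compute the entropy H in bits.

2.5 bits

Each probability is a power of 1/2, so log₂(1/p) is an integer.
H = Σ p·log₂(1/p) = 1/8·3 + 1/4·2 + 1/4·2 + 1/8·3 + 1/8·3 + 1/8·3 = 2.5 bits.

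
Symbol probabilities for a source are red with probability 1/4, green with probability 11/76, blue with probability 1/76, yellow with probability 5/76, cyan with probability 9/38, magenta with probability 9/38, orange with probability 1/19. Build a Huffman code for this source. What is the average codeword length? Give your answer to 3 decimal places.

Repeatedly combine the two least-probable nodes; the expected code length is the sum of the merged weights.
merge 1/76 + 1/19 → 5/76
merge 5/76 + 5/76 → 5/38
merge 5/38 + 11/76 → 21/76
merge 9/38 + 9/38 → 9/19
merge 1/4 + 21/76 → 10/19
merge 9/19 + 10/19 → 1
L = 5/76 + 5/38 + 21/76 + 9/19 + 10/19 + 1 = 47/19 ≈ 2.474 bits/symbol.

2.474 bits/symbol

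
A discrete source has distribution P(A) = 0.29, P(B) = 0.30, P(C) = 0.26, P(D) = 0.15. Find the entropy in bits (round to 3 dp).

1.955 bits

H = −Σ pᵢ log₂ pᵢ.
−0.29·log₂(0.29) = 0.5179
−0.30·log₂(0.30) = 0.5211
−0.26·log₂(0.26) = 0.5053
−0.15·log₂(0.15) = 0.4105
Sum ≈ 1.9548 → 1.955 bits.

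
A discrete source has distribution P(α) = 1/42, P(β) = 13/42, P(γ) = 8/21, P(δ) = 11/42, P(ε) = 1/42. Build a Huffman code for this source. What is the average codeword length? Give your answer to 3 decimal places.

1.976 bits/symbol

Repeatedly combine the two least-probable nodes; the expected code length is the sum of the merged weights.
merge 1/42 + 1/42 → 1/21
merge 1/21 + 11/42 → 13/42
merge 13/42 + 13/42 → 13/21
merge 8/21 + 13/21 → 1
L = 1/21 + 13/42 + 13/21 + 1 = 83/42 ≈ 1.976 bits/symbol.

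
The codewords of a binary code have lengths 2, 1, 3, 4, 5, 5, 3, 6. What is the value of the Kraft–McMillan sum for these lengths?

With common denominator 2^6 = 64: Σ 2^(−ℓᵢ) = 16/64 + 32/64 + 8/64 + 4/64 + 2/64 + 2/64 + 8/64 + 1/64 = 73/64 = 1.140625.

1.140625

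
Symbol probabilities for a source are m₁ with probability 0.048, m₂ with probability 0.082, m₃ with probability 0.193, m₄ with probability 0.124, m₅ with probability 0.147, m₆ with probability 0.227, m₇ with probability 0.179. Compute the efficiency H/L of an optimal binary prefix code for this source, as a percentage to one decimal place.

98.7%

Entropy H = −Σ p log₂ p ≈ 2.6741 bits.
Huffman merges: 6/125+41/500→13/100; 31/250+13/100→127/500; 147/1000+179/1000→163/500; 193/1000+227/1000→21/50; 127/500+163/500→29/50; 21/50+29/50→1. L = 271/100 ≈ 2.7100.
Efficiency = H/L = 2.6741/2.7100 = 98.7%.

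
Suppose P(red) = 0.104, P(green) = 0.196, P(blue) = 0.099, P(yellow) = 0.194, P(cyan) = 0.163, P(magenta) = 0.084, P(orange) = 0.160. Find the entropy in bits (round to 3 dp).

2.739 bits

H = −Σ pᵢ log₂ pᵢ.
−0.104·log₂(0.104) = 0.3396
−0.196·log₂(0.196) = 0.4608
−0.099·log₂(0.099) = 0.3303
−0.194·log₂(0.194) = 0.4590
−0.163·log₂(0.163) = 0.4266
−0.084·log₂(0.084) = 0.3002
−0.160·log₂(0.160) = 0.4230
Sum ≈ 2.7395 → 2.739 bits.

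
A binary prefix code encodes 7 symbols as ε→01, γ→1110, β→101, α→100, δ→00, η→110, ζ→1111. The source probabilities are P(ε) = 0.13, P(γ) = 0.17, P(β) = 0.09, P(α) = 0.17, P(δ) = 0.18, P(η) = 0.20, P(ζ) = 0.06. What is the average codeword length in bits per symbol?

L̄ = Σ pᵢ·ℓᵢ = 0.13·2 + 0.17·4 + 0.09·3 + 0.17·3 + 0.18·2 + 0.20·3 + 0.06·4 = 2.92 bits/symbol.

2.92 bits/symbol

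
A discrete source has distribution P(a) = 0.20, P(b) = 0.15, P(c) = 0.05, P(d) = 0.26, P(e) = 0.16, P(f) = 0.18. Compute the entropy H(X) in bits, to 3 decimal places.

H = −Σ pᵢ log₂ pᵢ.
−0.20·log₂(0.20) = 0.4644
−0.15·log₂(0.15) = 0.4105
−0.05·log₂(0.05) = 0.2161
−0.26·log₂(0.26) = 0.5053
−0.16·log₂(0.16) = 0.4230
−0.18·log₂(0.18) = 0.4453
Sum ≈ 2.4646 → 2.465 bits.

2.465 bits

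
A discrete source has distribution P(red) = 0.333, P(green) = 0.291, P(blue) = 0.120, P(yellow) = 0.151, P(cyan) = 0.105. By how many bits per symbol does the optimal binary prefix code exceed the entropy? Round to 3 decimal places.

Entropy H = −Σ p log₂ p ≈ 2.1668 bits.
Huffman merges: 21/200+3/25→9/40; 151/1000+9/40→47/125; 291/1000+333/1000→78/125; 47/125+78/125→1. L = 89/40 ≈ 2.2250.
L − H = 2.2250 − 2.1668 = 0.058 bits.

0.058 bits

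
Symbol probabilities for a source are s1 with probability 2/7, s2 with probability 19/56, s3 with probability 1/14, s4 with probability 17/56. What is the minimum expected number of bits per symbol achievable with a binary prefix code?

Repeatedly combine the two least-probable nodes; the expected code length is the sum of the merged weights.
merge 1/14 + 2/7 → 5/14
merge 17/56 + 19/56 → 9/14
merge 5/14 + 9/14 → 1
L = 5/14 + 9/14 + 1 = 2 bits/symbol.

2 bits/symbol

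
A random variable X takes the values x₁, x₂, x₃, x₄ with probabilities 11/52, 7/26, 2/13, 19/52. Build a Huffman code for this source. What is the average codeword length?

Repeatedly combine the two least-probable nodes; the expected code length is the sum of the merged weights.
merge 2/13 + 11/52 → 19/52
merge 7/26 + 19/52 → 33/52
merge 19/52 + 33/52 → 1
L = 19/52 + 33/52 + 1 = 2 bits/symbol.

2 bits/symbol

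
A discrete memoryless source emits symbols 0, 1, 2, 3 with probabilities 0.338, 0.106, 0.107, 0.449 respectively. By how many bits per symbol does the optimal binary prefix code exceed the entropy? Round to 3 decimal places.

Entropy H = −Σ p log₂ p ≈ 1.7358 bits.
Huffman merges: 53/500+107/1000→213/1000; 213/1000+169/500→551/1000; 449/1000+551/1000→1. L = 441/250 ≈ 1.7640.
L − H = 1.7640 − 1.7358 = 0.028 bits.

0.028 bits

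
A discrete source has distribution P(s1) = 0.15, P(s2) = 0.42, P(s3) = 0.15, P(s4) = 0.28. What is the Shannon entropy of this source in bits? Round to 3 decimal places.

H = −Σ pᵢ log₂ pᵢ.
−0.15·log₂(0.15) = 0.4105
−0.42·log₂(0.42) = 0.5256
−0.15·log₂(0.15) = 0.4105
−0.28·log₂(0.28) = 0.5142
Sum ≈ 1.8610 → 1.861 bits.

1.861 bits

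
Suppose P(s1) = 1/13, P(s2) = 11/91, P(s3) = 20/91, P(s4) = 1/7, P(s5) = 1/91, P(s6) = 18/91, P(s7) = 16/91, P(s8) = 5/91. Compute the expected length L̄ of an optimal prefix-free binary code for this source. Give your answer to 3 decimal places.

2.791 bits/symbol

Repeatedly combine the two least-probable nodes; the expected code length is the sum of the merged weights.
merge 1/91 + 5/91 → 6/91
merge 6/91 + 1/13 → 1/7
merge 11/91 + 1/7 → 24/91
merge 1/7 + 16/91 → 29/91
merge 18/91 + 20/91 → 38/91
merge 24/91 + 29/91 → 53/91
merge 38/91 + 53/91 → 1
L = 6/91 + 1/7 + 24/91 + 29/91 + 38/91 + 53/91 + 1 = 254/91 ≈ 2.791 bits/symbol.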